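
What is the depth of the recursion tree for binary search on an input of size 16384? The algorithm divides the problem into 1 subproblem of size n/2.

For divide and conquer with division factor 2:

Problem sizes at each level:
Level 0: 16384
Level 1: 8192
Level 2: 4096
Level 3: 2048
Level 4: 1024
Level 5: 512
Level 6: 256
Level 7: 128
Level 8: 64
Level 9: 32
Level 10: 16
Level 11: 8
Level 12: 4
Level 13: 2
Level 14: 1

The root is level 0 and the size-1 base case is level 14 (the tree spans levels 0 through 14, i.e. 15 levels counting the root), so the depth is the number of divisions: log_2(16384) = 14

The recursion tree depth is log_2(16384) = 14. At each level, the problem size is divided by 2, so it takes 14 divisions to reduce to a base case of size 1. The algorithm makes 1 recursive call at each level.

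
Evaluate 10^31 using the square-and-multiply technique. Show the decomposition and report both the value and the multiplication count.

Computing 10^31 by squaring (build up from 10^1; each line after the first costs one multiplication):

10^1 = 10
10^2 = (10^1)^2 = 10^2 = 100
10^3 = 10 * 10^2 = 10 * 100 = 1000
10^6 = (10^3)^2 = 1000^2 = 1000000
10^7 = 10 * 10^6 = 10 * 1000000 = 10000000
10^14 = (10^7)^2 = 10000000^2 = 100000000000000
10^15 = 10 * 10^14 = 10 * 100000000000000 = 1000000000000000
10^30 = (10^15)^2 = 1000000000000000^2 = 1000000000000000000000000000000
10^31 = 10 * 10^30 = 10 * 1000000000000000000000000000000 = 10000000000000000000000000000000

Result: 10000000000000000000000000000000
Multiplications needed: 8 (8 lines after 10^1)

10^31 = 10000000000000000000000000000000. Using exponentiation by squaring, this requires 8 multiplications. The key idea: if the exponent is even, square the half-power; if odd, multiply by the base once.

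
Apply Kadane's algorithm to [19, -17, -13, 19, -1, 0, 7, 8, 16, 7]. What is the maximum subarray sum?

Using Kadane's algorithm on [19, -17, -13, 19, -1, 0, 7, 8, 16, 7]:

Scanning through the array:
Position 1 (value -17): max_ending_here = 2, max_so_far = 19
Position 2 (value -13): max_ending_here = -11, max_so_far = 19
Position 3 (value 19): max_ending_here = 19, max_so_far = 19
Position 4 (value -1): max_ending_here = 18, max_so_far = 19
Position 5 (value 0): max_ending_here = 18, max_so_far = 19
Position 6 (value 7): max_ending_here = 25, max_so_far = 25
Position 7 (value 8): max_ending_here = 33, max_so_far = 33
Position 8 (value 16): max_ending_here = 49, max_so_far = 49
Position 9 (value 7): max_ending_here = 56, max_so_far = 56

Maximum subarray: [19, -1, 0, 7, 8, 16, 7]
Maximum sum: 56

The maximum subarray is [19, -1, 0, 7, 8, 16, 7] with sum 56. This subarray runs from index 3 to index 9.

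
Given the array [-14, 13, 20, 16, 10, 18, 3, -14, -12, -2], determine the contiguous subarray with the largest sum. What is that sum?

Using Kadane's algorithm on [-14, 13, 20, 16, 10, 18, 3, -14, -12, -2]:

Scanning through the array:
Position 1 (value 13): max_ending_here = 13, max_so_far = 13
Position 2 (value 20): max_ending_here = 33, max_so_far = 33
Position 3 (value 16): max_ending_here = 49, max_so_far = 49
Position 4 (value 10): max_ending_here = 59, max_so_far = 59
Position 5 (value 18): max_ending_here = 77, max_so_far = 77
Position 6 (value 3): max_ending_here = 80, max_so_far = 80
Position 7 (value -14): max_ending_here = 66, max_so_far = 80
Position 8 (value -12): max_ending_here = 54, max_so_far = 80
Position 9 (value -2): max_ending_here = 52, max_so_far = 80

Maximum subarray: [13, 20, 16, 10, 18, 3]
Maximum sum: 80

The maximum subarray is [13, 20, 16, 10, 18, 3] with sum 80. This subarray runs from index 1 to index 6.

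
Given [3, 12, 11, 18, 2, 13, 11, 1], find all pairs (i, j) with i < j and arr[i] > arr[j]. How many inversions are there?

Finding inversions in [3, 12, 11, 18, 2, 13, 11, 1]:

(0, 4): arr[0]=3 > arr[4]=2
(0, 7): arr[0]=3 > arr[7]=1
(1, 2): arr[1]=12 > arr[2]=11
(1, 4): arr[1]=12 > arr[4]=2
(1, 6): arr[1]=12 > arr[6]=11
(1, 7): arr[1]=12 > arr[7]=1
(2, 4): arr[2]=11 > arr[4]=2
(2, 7): arr[2]=11 > arr[7]=1
(3, 4): arr[3]=18 > arr[4]=2
(3, 5): arr[3]=18 > arr[5]=13
(3, 6): arr[3]=18 > arr[6]=11
(3, 7): arr[3]=18 > arr[7]=1
(4, 7): arr[4]=2 > arr[7]=1
(5, 6): arr[5]=13 > arr[6]=11
(5, 7): arr[5]=13 > arr[7]=1
(6, 7): arr[6]=11 > arr[7]=1

Total inversions: 16

The array has 16 inversion(s): (0,4), (0,7), (1,2), (1,4), (1,6), (1,7), (2,4), (2,7), (3,4), (3,5), (3,6), (3,7), (4,7), (5,6), (5,7), (6,7). Each pair (i,j) satisfies i < j and arr[i] > arr[j].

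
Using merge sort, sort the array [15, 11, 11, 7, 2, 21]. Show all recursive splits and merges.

Merge sort trace:

Split: [15, 11, 11, 7, 2, 21] -> [15, 11, 11] and [7, 2, 21]
  Split: [15, 11, 11] -> [15] and [11, 11]
    Split: [11, 11] -> [11] and [11]
    Merge: [11] + [11] -> [11, 11]
  Merge: [15] + [11, 11] -> [11, 11, 15]
  Split: [7, 2, 21] -> [7] and [2, 21]
    Split: [2, 21] -> [2] and [21]
    Merge: [2] + [21] -> [2, 21]
  Merge: [7] + [2, 21] -> [2, 7, 21]
Merge: [11, 11, 15] + [2, 7, 21] -> [2, 7, 11, 11, 15, 21]

Final sorted array: [2, 7, 11, 11, 15, 21]

The merge sort proceeds by recursively splitting the array and merging sorted halves.
After all merges, the sorted array is [2, 7, 11, 11, 15, 21].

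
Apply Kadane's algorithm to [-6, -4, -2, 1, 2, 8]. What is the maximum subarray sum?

Using Kadane's algorithm on [-6, -4, -2, 1, 2, 8]:

Scanning through the array:
Position 1 (value -4): max_ending_here = -4, max_so_far = -4
Position 2 (value -2): max_ending_here = -2, max_so_far = -2
Position 3 (value 1): max_ending_here = 1, max_so_far = 1
Position 4 (value 2): max_ending_here = 3, max_so_far = 3
Position 5 (value 8): max_ending_here = 11, max_so_far = 11

Maximum subarray: [1, 2, 8]
Maximum sum: 11

The maximum subarray is [1, 2, 8] with sum 11. This subarray runs from index 3 to index 5.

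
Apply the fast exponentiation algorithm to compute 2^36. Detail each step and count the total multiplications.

Computing 2^36 by squaring (build up from 2^1; each line after the first costs one multiplication):

2^1 = 2
2^2 = (2^1)^2 = 2^2 = 4
2^4 = (2^2)^2 = 4^2 = 16
2^8 = (2^4)^2 = 16^2 = 256
2^9 = 2 * 2^8 = 2 * 256 = 512
2^18 = (2^9)^2 = 512^2 = 262144
2^36 = (2^18)^2 = 262144^2 = 68719476736

Result: 68719476736
Multiplications needed: 6 (6 lines after 2^1)

2^36 = 68719476736. Using exponentiation by squaring, this requires 6 multiplications. The key idea: if the exponent is even, square the half-power; if odd, multiply by the base once.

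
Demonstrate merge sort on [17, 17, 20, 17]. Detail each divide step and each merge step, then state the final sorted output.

Merge sort trace:

Split: [17, 17, 20, 17] -> [17, 17] and [20, 17]
  Split: [17, 17] -> [17] and [17]
  Merge: [17] + [17] -> [17, 17]
  Split: [20, 17] -> [20] and [17]
  Merge: [20] + [17] -> [17, 20]
Merge: [17, 17] + [17, 20] -> [17, 17, 17, 20]

Final sorted array: [17, 17, 17, 20]

The merge sort proceeds by recursively splitting the array and merging sorted halves.
After all merges, the sorted array is [17, 17, 17, 20].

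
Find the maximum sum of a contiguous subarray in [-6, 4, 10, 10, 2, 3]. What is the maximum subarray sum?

Using Kadane's algorithm on [-6, 4, 10, 10, 2, 3]:

Scanning through the array:
Position 1 (value 4): max_ending_here = 4, max_so_far = 4
Position 2 (value 10): max_ending_here = 14, max_so_far = 14
Position 3 (value 10): max_ending_here = 24, max_so_far = 24
Position 4 (value 2): max_ending_here = 26, max_so_far = 26
Position 5 (value 3): max_ending_here = 29, max_so_far = 29

Maximum subarray: [4, 10, 10, 2, 3]
Maximum sum: 29

The maximum subarray is [4, 10, 10, 2, 3] with sum 29. This subarray runs from index 1 to index 5.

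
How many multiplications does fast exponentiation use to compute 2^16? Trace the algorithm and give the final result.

Computing 2^16 by squaring (build up from 2^1; each line after the first costs one multiplication):

2^1 = 2
2^2 = (2^1)^2 = 2^2 = 4
2^4 = (2^2)^2 = 4^2 = 16
2^8 = (2^4)^2 = 16^2 = 256
2^16 = (2^8)^2 = 256^2 = 65536

Result: 65536
Multiplications needed: 4 (4 lines after 2^1)

2^16 = 65536. Using exponentiation by squaring, this requires 4 multiplications. The key idea: if the exponent is even, square the half-power; if odd, multiply by the base once.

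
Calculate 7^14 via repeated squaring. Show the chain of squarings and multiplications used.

Computing 7^14 by squaring (build up from 7^1; each line after the first costs one multiplication):

7^1 = 7
7^2 = (7^1)^2 = 7^2 = 49
7^3 = 7 * 7^2 = 7 * 49 = 343
7^6 = (7^3)^2 = 343^2 = 117649
7^7 = 7 * 7^6 = 7 * 117649 = 823543
7^14 = (7^7)^2 = 823543^2 = 678223072849

Result: 678223072849
Multiplications needed: 5 (5 lines after 7^1)

7^14 = 678223072849. Using exponentiation by squaring, this requires 5 multiplications. The key idea: if the exponent is even, square the half-power; if odd, multiply by the base once.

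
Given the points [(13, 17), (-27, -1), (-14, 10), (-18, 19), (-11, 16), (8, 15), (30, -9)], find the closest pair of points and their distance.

Computing all pairwise distances among 7 points:

d((13, 17), (-27, -1)) = 43.8634
d((13, 17), (-14, 10)) = 27.8927
d((13, 17), (-18, 19)) = 31.0644
d((13, 17), (-11, 16)) = 24.0208
d((13, 17), (8, 15)) = 5.3852 <-- minimum
d((13, 17), (30, -9)) = 31.0644
d((-27, -1), (-14, 10)) = 17.0294
d((-27, -1), (-18, 19)) = 21.9317
d((-27, -1), (-11, 16)) = 23.3452
d((-27, -1), (8, 15)) = 38.4838
d((-27, -1), (30, -9)) = 57.5587
d((-14, 10), (-18, 19)) = 9.8489
d((-14, 10), (-11, 16)) = 6.7082
d((-14, 10), (8, 15)) = 22.561
d((-14, 10), (30, -9)) = 47.927
d((-18, 19), (-11, 16)) = 7.6158
d((-18, 19), (8, 15)) = 26.3059
d((-18, 19), (30, -9)) = 55.5698
d((-11, 16), (8, 15)) = 19.0263
d((-11, 16), (30, -9)) = 48.0208
d((8, 15), (30, -9)) = 32.5576

Closest pair: (13, 17) and (8, 15) with distance 5.3852

The closest pair is (13, 17) and (8, 15) with Euclidean distance 5.3852. For 7 points, brute-force pairwise comparison is shown above. For large n, the divide-and-conquer algorithm (sort by x, recurse on halves, check the dividing strip) achieves O(n log n).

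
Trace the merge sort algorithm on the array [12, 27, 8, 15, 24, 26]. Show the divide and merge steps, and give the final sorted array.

Merge sort trace:

Split: [12, 27, 8, 15, 24, 26] -> [12, 27, 8] and [15, 24, 26]
  Split: [12, 27, 8] -> [12] and [27, 8]
    Split: [27, 8] -> [27] and [8]
    Merge: [27] + [8] -> [8, 27]
  Merge: [12] + [8, 27] -> [8, 12, 27]
  Split: [15, 24, 26] -> [15] and [24, 26]
    Split: [24, 26] -> [24] and [26]
    Merge: [24] + [26] -> [24, 26]
  Merge: [15] + [24, 26] -> [15, 24, 26]
Merge: [8, 12, 27] + [15, 24, 26] -> [8, 12, 15, 24, 26, 27]

Final sorted array: [8, 12, 15, 24, 26, 27]

The merge sort proceeds by recursively splitting the array and merging sorted halves.
After all merges, the sorted array is [8, 12, 15, 24, 26, 27].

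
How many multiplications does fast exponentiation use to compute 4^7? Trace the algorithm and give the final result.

Computing 4^7 by squaring (build up from 4^1; each line after the first costs one multiplication):

4^1 = 4
4^2 = (4^1)^2 = 4^2 = 16
4^3 = 4 * 4^2 = 4 * 16 = 64
4^6 = (4^3)^2 = 64^2 = 4096
4^7 = 4 * 4^6 = 4 * 4096 = 16384

Result: 16384
Multiplications needed: 4 (4 lines after 4^1)

4^7 = 16384. Using exponentiation by squaring, this requires 4 multiplications. The key idea: if the exponent is even, square the half-power; if odd, multiply by the base once.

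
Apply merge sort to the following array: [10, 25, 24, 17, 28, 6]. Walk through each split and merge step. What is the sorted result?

Merge sort trace:

Split: [10, 25, 24, 17, 28, 6] -> [10, 25, 24] and [17, 28, 6]
  Split: [10, 25, 24] -> [10] and [25, 24]
    Split: [25, 24] -> [25] and [24]
    Merge: [25] + [24] -> [24, 25]
  Merge: [10] + [24, 25] -> [10, 24, 25]
  Split: [17, 28, 6] -> [17] and [28, 6]
    Split: [28, 6] -> [28] and [6]
    Merge: [28] + [6] -> [6, 28]
  Merge: [17] + [6, 28] -> [6, 17, 28]
Merge: [10, 24, 25] + [6, 17, 28] -> [6, 10, 17, 24, 25, 28]

Final sorted array: [6, 10, 17, 24, 25, 28]

The merge sort proceeds by recursively splitting the array and merging sorted halves.
After all merges, the sorted array is [6, 10, 17, 24, 25, 28].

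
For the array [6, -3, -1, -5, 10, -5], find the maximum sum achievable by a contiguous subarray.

Using Kadane's algorithm on [6, -3, -1, -5, 10, -5]:

Scanning through the array:
Position 1 (value -3): max_ending_here = 3, max_so_far = 6
Position 2 (value -1): max_ending_here = 2, max_so_far = 6
Position 3 (value -5): max_ending_here = -3, max_so_far = 6
Position 4 (value 10): max_ending_here = 10, max_so_far = 10
Position 5 (value -5): max_ending_here = 5, max_so_far = 10

Maximum subarray: [10]
Maximum sum: 10

The maximum subarray is [10] with sum 10. This subarray runs from index 4 to index 4.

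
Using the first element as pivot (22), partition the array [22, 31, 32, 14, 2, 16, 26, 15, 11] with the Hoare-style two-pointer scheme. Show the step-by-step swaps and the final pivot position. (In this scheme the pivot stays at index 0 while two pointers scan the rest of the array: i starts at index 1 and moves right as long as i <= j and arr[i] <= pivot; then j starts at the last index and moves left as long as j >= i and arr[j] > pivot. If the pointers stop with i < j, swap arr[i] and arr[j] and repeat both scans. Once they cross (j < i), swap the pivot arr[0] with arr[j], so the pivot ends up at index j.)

Hoare-style two-pointer partition with pivot = 22:

Initial array: [22, 31, 32, 14, 2, 16, 26, 15, 11]

Pointers start at i = 1, j = 8.
i stops at index 1 (arr[1]=31 > 22), j stops at index 8 (arr[8]=11 <= 22): swap arr[1] and arr[8], array becomes [22, 11, 32, 14, 2, 16, 26, 15, 31]
i stops at index 2 (arr[2]=32 > 22), j stops at index 7 (arr[7]=15 <= 22): swap arr[2] and arr[7], array becomes [22, 11, 15, 14, 2, 16, 26, 32, 31]
i ends at 6, j ends at 5: the pointers have crossed (j < i), so scanning stops.

Swap pivot arr[0] with arr[5] to place pivot at position 5: [16, 11, 15, 14, 2, 22, 26, 32, 31]
Pivot position: 5

After partitioning with pivot 22, the array becomes [16, 11, 15, 14, 2, 22, 26, 32, 31]. The pivot is placed at index 5. All elements to the left of the pivot are <= 22, and all elements to the right are > 22.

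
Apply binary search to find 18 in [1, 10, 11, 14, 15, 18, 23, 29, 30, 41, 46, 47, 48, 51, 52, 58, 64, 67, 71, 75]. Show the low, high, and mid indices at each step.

Binary search for 18 in [1, 10, 11, 14, 15, 18, 23, 29, 30, 41, 46, 47, 48, 51, 52, 58, 64, 67, 71, 75]:

lo=0, hi=19, mid=9, arr[mid]=41 -> 41 > 18, search left half
lo=0, hi=8, mid=4, arr[mid]=15 -> 15 < 18, search right half
lo=5, hi=8, mid=6, arr[mid]=23 -> 23 > 18, search left half
lo=5, hi=5, mid=5, arr[mid]=18 -> Found target at index 5!

Binary search finds 18 at index 5 after 4 comparisons. The search repeatedly halves the search space by comparing with the middle element.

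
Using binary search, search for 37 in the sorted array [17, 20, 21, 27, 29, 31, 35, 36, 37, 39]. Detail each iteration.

Binary search for 37 in [17, 20, 21, 27, 29, 31, 35, 36, 37, 39]:

lo=0, hi=9, mid=4, arr[mid]=29 -> 29 < 37, search right half
lo=5, hi=9, mid=7, arr[mid]=36 -> 36 < 37, search right half
lo=8, hi=9, mid=8, arr[mid]=37 -> Found target at index 8!

Binary search finds 37 at index 8 after 3 comparisons. The search repeatedly halves the search space by comparing with the middle element.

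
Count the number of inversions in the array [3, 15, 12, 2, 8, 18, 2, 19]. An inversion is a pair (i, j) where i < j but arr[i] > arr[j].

Finding inversions in [3, 15, 12, 2, 8, 18, 2, 19]:

(0, 3): arr[0]=3 > arr[3]=2
(0, 6): arr[0]=3 > arr[6]=2
(1, 2): arr[1]=15 > arr[2]=12
(1, 3): arr[1]=15 > arr[3]=2
(1, 4): arr[1]=15 > arr[4]=8
(1, 6): arr[1]=15 > arr[6]=2
(2, 3): arr[2]=12 > arr[3]=2
(2, 4): arr[2]=12 > arr[4]=8
(2, 6): arr[2]=12 > arr[6]=2
(4, 6): arr[4]=8 > arr[6]=2
(5, 6): arr[5]=18 > arr[6]=2

Total inversions: 11

The array has 11 inversion(s): (0,3), (0,6), (1,2), (1,3), (1,4), (1,6), (2,3), (2,4), (2,6), (4,6), (5,6). Each pair (i,j) satisfies i < j and arr[i] > arr[j].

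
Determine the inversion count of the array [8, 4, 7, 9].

Finding inversions in [8, 4, 7, 9]:

(0, 1): arr[0]=8 > arr[1]=4
(0, 2): arr[0]=8 > arr[2]=7

Total inversions: 2

The array has 2 inversion(s): (0,1), (0,2). Each pair (i,j) satisfies i < j and arr[i] > arr[j].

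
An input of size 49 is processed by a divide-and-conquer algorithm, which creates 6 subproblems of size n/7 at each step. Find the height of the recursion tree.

For divide and conquer with division factor 7:

Problem sizes at each level:
Level 0: 49
Level 1: 7
Level 2: 1

The root is level 0 and the size-1 base case is level 2 (the tree spans levels 0 through 2, i.e. 3 levels counting the root), so the depth is the number of divisions: log_7(49) = 2

The recursion tree depth is log_7(49) = 2. At each level, the problem size is divided by 7, so it takes 2 divisions to reduce to a base case of size 1. The algorithm makes 6 recursive calls at each level.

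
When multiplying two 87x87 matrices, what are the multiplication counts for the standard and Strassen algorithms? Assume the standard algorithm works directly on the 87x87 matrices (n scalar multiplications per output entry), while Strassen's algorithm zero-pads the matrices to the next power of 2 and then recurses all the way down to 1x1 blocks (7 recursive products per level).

Matrix multiplication for 87x87 matrices:

Strassen's algorithm requires power-of-2 dimensions. Pad 87x87 to 128x128 (next power of 2).

Standard algorithm: 87^3 = 658503 multiplications
Strassen's algorithm: 7^(log2(128)) = 7^7 = 823543 multiplications
Difference: 658503 - 823543 = -165040 (Strassen uses MORE here due to padding overhead — for small or just-over-power-of-2 n, padding can outweigh the per-level savings)

Standard: 658503 multiplications (87^3). Strassen: 823543 multiplications (7^7, after padding to 128x128). Strassen reduces 8 recursive multiplications to 7 at each level.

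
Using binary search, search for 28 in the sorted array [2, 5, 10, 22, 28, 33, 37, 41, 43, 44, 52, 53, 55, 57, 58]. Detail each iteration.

Binary search for 28 in [2, 5, 10, 22, 28, 33, 37, 41, 43, 44, 52, 53, 55, 57, 58]:

lo=0, hi=14, mid=7, arr[mid]=41 -> 41 > 28, search left half
lo=0, hi=6, mid=3, arr[mid]=22 -> 22 < 28, search right half
lo=4, hi=6, mid=5, arr[mid]=33 -> 33 > 28, search left half
lo=4, hi=4, mid=4, arr[mid]=28 -> Found target at index 4!

Binary search finds 28 at index 4 after 4 comparisons. The search repeatedly halves the search space by comparing with the middle element.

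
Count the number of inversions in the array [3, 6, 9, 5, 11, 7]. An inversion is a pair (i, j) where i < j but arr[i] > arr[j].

Finding inversions in [3, 6, 9, 5, 11, 7]:

(1, 3): arr[1]=6 > arr[3]=5
(2, 3): arr[2]=9 > arr[3]=5
(2, 5): arr[2]=9 > arr[5]=7
(4, 5): arr[4]=11 > arr[5]=7

Total inversions: 4

The array has 4 inversion(s): (1,3), (2,3), (2,5), (4,5). Each pair (i,j) satisfies i < j and arr[i] > arr[j].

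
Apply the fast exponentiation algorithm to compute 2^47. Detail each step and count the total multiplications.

Computing 2^47 by squaring (build up from 2^1; each line after the first costs one multiplication):

2^1 = 2
2^2 = (2^1)^2 = 2^2 = 4
2^4 = (2^2)^2 = 4^2 = 16
2^5 = 2 * 2^4 = 2 * 16 = 32
2^10 = (2^5)^2 = 32^2 = 1024
2^11 = 2 * 2^10 = 2 * 1024 = 2048
2^22 = (2^11)^2 = 2048^2 = 4194304
2^23 = 2 * 2^22 = 2 * 4194304 = 8388608
2^46 = (2^23)^2 = 8388608^2 = 70368744177664
2^47 = 2 * 2^46 = 2 * 70368744177664 = 140737488355328

Result: 140737488355328
Multiplications needed: 9 (9 lines after 2^1)

2^47 = 140737488355328. Using exponentiation by squaring, this requires 9 multiplications. The key idea: if the exponent is even, square the half-power; if odd, multiply by the base once.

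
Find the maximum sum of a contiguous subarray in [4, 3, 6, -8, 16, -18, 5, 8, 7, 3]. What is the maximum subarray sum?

Using Kadane's algorithm on [4, 3, 6, -8, 16, -18, 5, 8, 7, 3]:

Scanning through the array:
Position 1 (value 3): max_ending_here = 7, max_so_far = 7
Position 2 (value 6): max_ending_here = 13, max_so_far = 13
Position 3 (value -8): max_ending_here = 5, max_so_far = 13
Position 4 (value 16): max_ending_here = 21, max_so_far = 21
Position 5 (value -18): max_ending_here = 3, max_so_far = 21
Position 6 (value 5): max_ending_here = 8, max_so_far = 21
Position 7 (value 8): max_ending_here = 16, max_so_far = 21
Position 8 (value 7): max_ending_here = 23, max_so_far = 23
Position 9 (value 3): max_ending_here = 26, max_so_far = 26

Maximum subarray: [4, 3, 6, -8, 16, -18, 5, 8, 7, 3]
Maximum sum: 26

The maximum subarray is [4, 3, 6, -8, 16, -18, 5, 8, 7, 3] with sum 26. This subarray runs from index 0 to index 9.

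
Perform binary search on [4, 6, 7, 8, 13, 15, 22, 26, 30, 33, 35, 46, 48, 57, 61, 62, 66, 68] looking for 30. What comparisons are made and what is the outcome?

Binary search for 30 in [4, 6, 7, 8, 13, 15, 22, 26, 30, 33, 35, 46, 48, 57, 61, 62, 66, 68]:

lo=0, hi=17, mid=8, arr[mid]=30 -> Found target at index 8!

Binary search finds 30 at index 8 after 1 comparisons. The search repeatedly halves the search space by comparing with the middle element.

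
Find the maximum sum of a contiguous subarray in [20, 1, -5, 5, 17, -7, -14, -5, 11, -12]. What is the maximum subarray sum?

Using Kadane's algorithm on [20, 1, -5, 5, 17, -7, -14, -5, 11, -12]:

Scanning through the array:
Position 1 (value 1): max_ending_here = 21, max_so_far = 21
Position 2 (value -5): max_ending_here = 16, max_so_far = 21
Position 3 (value 5): max_ending_here = 21, max_so_far = 21
Position 4 (value 17): max_ending_here = 38, max_so_far = 38
Position 5 (value -7): max_ending_here = 31, max_so_far = 38
Position 6 (value -14): max_ending_here = 17, max_so_far = 38
Position 7 (value -5): max_ending_here = 12, max_so_far = 38
Position 8 (value 11): max_ending_here = 23, max_so_far = 38
Position 9 (value -12): max_ending_here = 11, max_so_far = 38

Maximum subarray: [20, 1, -5, 5, 17]
Maximum sum: 38

The maximum subarray is [20, 1, -5, 5, 17] with sum 38. This subarray runs from index 0 to index 4.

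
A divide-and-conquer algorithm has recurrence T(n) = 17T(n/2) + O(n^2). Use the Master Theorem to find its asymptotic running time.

Master Theorem for T(n) = 17T(n/2) + O(n^2):

a = 17, b = 2, c = 2
log_b(a) = log_2(17) = 4.0875

Case 1: c = 2 < log_2(17) = 4.0875
T(n) = O(n^(log_2 17))

For T(n) = 17T(n/2) + O(n^2): log_2(17) = 4.0875. This is Case 1 of the Master Theorem (c < log_b(a), work dominated by leaves), giving O(n^(log_2 17)).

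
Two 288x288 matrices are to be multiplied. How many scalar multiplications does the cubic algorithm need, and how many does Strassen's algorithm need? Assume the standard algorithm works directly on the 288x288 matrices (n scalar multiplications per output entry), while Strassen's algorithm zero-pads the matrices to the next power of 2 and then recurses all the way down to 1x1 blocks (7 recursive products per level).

Matrix multiplication for 288x288 matrices:

Strassen's algorithm requires power-of-2 dimensions. Pad 288x288 to 512x512 (next power of 2).

Standard algorithm: 288^3 = 23887872 multiplications
Strassen's algorithm: 7^(log2(512)) = 7^9 = 40353607 multiplications
Difference: 23887872 - 40353607 = -16465735 (Strassen uses MORE here due to padding overhead — for small or just-over-power-of-2 n, padding can outweigh the per-level savings)

Standard: 23887872 multiplications (288^3). Strassen: 40353607 multiplications (7^9, after padding to 512x512). Strassen reduces 8 recursive multiplications to 7 at each level.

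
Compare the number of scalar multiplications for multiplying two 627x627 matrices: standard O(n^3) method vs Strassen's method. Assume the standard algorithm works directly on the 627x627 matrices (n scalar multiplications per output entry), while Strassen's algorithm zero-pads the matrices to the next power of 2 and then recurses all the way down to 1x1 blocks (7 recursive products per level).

Matrix multiplication for 627x627 matrices:

Strassen's algorithm requires power-of-2 dimensions. Pad 627x627 to 1024x1024 (next power of 2).

Standard algorithm: 627^3 = 246491883 multiplications
Strassen's algorithm: 7^(log2(1024)) = 7^10 = 282475249 multiplications
Difference: 246491883 - 282475249 = -35983366 (Strassen uses MORE here due to padding overhead — for small or just-over-power-of-2 n, padding can outweigh the per-level savings)

Standard: 246491883 multiplications (627^3). Strassen: 282475249 multiplications (7^10, after padding to 1024x1024). Strassen reduces 8 recursive multiplications to 7 at each level.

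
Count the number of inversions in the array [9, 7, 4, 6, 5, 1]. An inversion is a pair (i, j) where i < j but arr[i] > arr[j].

Finding inversions in [9, 7, 4, 6, 5, 1]:

(0, 1): arr[0]=9 > arr[1]=7
(0, 2): arr[0]=9 > arr[2]=4
(0, 3): arr[0]=9 > arr[3]=6
(0, 4): arr[0]=9 > arr[4]=5
(0, 5): arr[0]=9 > arr[5]=1
(1, 2): arr[1]=7 > arr[2]=4
(1, 3): arr[1]=7 > arr[3]=6
(1, 4): arr[1]=7 > arr[4]=5
(1, 5): arr[1]=7 > arr[5]=1
(2, 5): arr[2]=4 > arr[5]=1
(3, 4): arr[3]=6 > arr[4]=5
(3, 5): arr[3]=6 > arr[5]=1
(4, 5): arr[4]=5 > arr[5]=1

Total inversions: 13

The array has 13 inversion(s): (0,1), (0,2), (0,3), (0,4), (0,5), (1,2), (1,3), (1,4), (1,5), (2,5), (3,4), (3,5), (4,5). Each pair (i,j) satisfies i < j and arr[i] > arr[j].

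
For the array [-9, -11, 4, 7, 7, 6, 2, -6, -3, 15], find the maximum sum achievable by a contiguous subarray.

Using Kadane's algorithm on [-9, -11, 4, 7, 7, 6, 2, -6, -3, 15]:

Scanning through the array:
Position 1 (value -11): max_ending_here = -11, max_so_far = -9
Position 2 (value 4): max_ending_here = 4, max_so_far = 4
Position 3 (value 7): max_ending_here = 11, max_so_far = 11
Position 4 (value 7): max_ending_here = 18, max_so_far = 18
Position 5 (value 6): max_ending_here = 24, max_so_far = 24
Position 6 (value 2): max_ending_here = 26, max_so_far = 26
Position 7 (value -6): max_ending_here = 20, max_so_far = 26
Position 8 (value -3): max_ending_here = 17, max_so_far = 26
Position 9 (value 15): max_ending_here = 32, max_so_far = 32

Maximum subarray: [4, 7, 7, 6, 2, -6, -3, 15]
Maximum sum: 32

The maximum subarray is [4, 7, 7, 6, 2, -6, -3, 15] with sum 32. This subarray runs from index 2 to index 9.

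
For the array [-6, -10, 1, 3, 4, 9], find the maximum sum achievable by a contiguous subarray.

Using Kadane's algorithm on [-6, -10, 1, 3, 4, 9]:

Scanning through the array:
Position 1 (value -10): max_ending_here = -10, max_so_far = -6
Position 2 (value 1): max_ending_here = 1, max_so_far = 1
Position 3 (value 3): max_ending_here = 4, max_so_far = 4
Position 4 (value 4): max_ending_here = 8, max_so_far = 8
Position 5 (value 9): max_ending_here = 17, max_so_far = 17

Maximum subarray: [1, 3, 4, 9]
Maximum sum: 17

The maximum subarray is [1, 3, 4, 9] with sum 17. This subarray runs from index 2 to index 5.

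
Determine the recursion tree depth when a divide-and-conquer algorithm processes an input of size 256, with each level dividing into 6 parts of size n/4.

For divide and conquer with division factor 4:

Problem sizes at each level:
Level 0: 256
Level 1: 64
Level 2: 16
Level 3: 4
Level 4: 1

The root is level 0 and the size-1 base case is level 4 (the tree spans levels 0 through 4, i.e. 5 levels counting the root), so the depth is the number of divisions: log_4(256) = 4

The recursion tree depth is log_4(256) = 4. At each level, the problem size is divided by 4, so it takes 4 divisions to reduce to a base case of size 1. The algorithm makes 6 recursive calls at each level.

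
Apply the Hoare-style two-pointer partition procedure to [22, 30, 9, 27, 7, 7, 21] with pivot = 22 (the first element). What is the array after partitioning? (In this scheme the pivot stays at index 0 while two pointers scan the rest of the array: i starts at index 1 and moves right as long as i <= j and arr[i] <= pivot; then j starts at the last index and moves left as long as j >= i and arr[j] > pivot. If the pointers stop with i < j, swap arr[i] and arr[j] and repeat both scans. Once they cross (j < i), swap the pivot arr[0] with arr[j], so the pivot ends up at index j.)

Hoare-style two-pointer partition with pivot = 22:

Initial array: [22, 30, 9, 27, 7, 7, 21]

Pointers start at i = 1, j = 6.
i stops at index 1 (arr[1]=30 > 22), j stops at index 6 (arr[6]=21 <= 22): swap arr[1] and arr[6], array becomes [22, 21, 9, 27, 7, 7, 30]
i stops at index 3 (arr[3]=27 > 22), j stops at index 5 (arr[5]=7 <= 22): swap arr[3] and arr[5], array becomes [22, 21, 9, 7, 7, 27, 30]
i ends at 5, j ends at 4: the pointers have crossed (j < i), so scanning stops.

Swap pivot arr[0] with arr[4] to place pivot at position 4: [7, 21, 9, 7, 22, 27, 30]
Pivot position: 4

After partitioning with pivot 22, the array becomes [7, 21, 9, 7, 22, 27, 30]. The pivot is placed at index 4. All elements to the left of the pivot are <= 22, and all elements to the right are > 22.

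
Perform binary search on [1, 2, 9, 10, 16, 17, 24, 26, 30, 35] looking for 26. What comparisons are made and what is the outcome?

Binary search for 26 in [1, 2, 9, 10, 16, 17, 24, 26, 30, 35]:

lo=0, hi=9, mid=4, arr[mid]=16 -> 16 < 26, search right half
lo=5, hi=9, mid=7, arr[mid]=26 -> Found target at index 7!

Binary search finds 26 at index 7 after 2 comparisons. The search repeatedly halves the search space by comparing with the middle element.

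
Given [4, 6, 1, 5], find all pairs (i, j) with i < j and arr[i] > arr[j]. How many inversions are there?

Finding inversions in [4, 6, 1, 5]:

(0, 2): arr[0]=4 > arr[2]=1
(1, 2): arr[1]=6 > arr[2]=1
(1, 3): arr[1]=6 > arr[3]=5

Total inversions: 3

The array has 3 inversion(s): (0,2), (1,2), (1,3). Each pair (i,j) satisfies i < j and arr[i] > arr[j].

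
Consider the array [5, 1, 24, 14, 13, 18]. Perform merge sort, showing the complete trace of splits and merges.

Merge sort trace:

Split: [5, 1, 24, 14, 13, 18] -> [5, 1, 24] and [14, 13, 18]
  Split: [5, 1, 24] -> [5] and [1, 24]
    Split: [1, 24] -> [1] and [24]
    Merge: [1] + [24] -> [1, 24]
  Merge: [5] + [1, 24] -> [1, 5, 24]
  Split: [14, 13, 18] -> [14] and [13, 18]
    Split: [13, 18] -> [13] and [18]
    Merge: [13] + [18] -> [13, 18]
  Merge: [14] + [13, 18] -> [13, 14, 18]
Merge: [1, 5, 24] + [13, 14, 18] -> [1, 5, 13, 14, 18, 24]

Final sorted array: [1, 5, 13, 14, 18, 24]

The merge sort proceeds by recursively splitting the array and merging sorted halves.
After all merges, the sorted array is [1, 5, 13, 14, 18, 24].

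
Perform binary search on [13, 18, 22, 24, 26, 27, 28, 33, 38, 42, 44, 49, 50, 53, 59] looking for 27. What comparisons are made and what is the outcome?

Binary search for 27 in [13, 18, 22, 24, 26, 27, 28, 33, 38, 42, 44, 49, 50, 53, 59]:

lo=0, hi=14, mid=7, arr[mid]=33 -> 33 > 27, search left half
lo=0, hi=6, mid=3, arr[mid]=24 -> 24 < 27, search right half
lo=4, hi=6, mid=5, arr[mid]=27 -> Found target at index 5!

Binary search finds 27 at index 5 after 3 comparisons. The search repeatedly halves the search space by comparing with the middle element.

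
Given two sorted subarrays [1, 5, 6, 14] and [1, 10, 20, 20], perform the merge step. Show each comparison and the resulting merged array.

Merging process:

Compare 1 vs 1: take 1 from left. Merged: [1]
Compare 5 vs 1: take 1 from right. Merged: [1, 1]
Compare 5 vs 10: take 5 from left. Merged: [1, 1, 5]
Compare 6 vs 10: take 6 from left. Merged: [1, 1, 5, 6]
Compare 14 vs 10: take 10 from right. Merged: [1, 1, 5, 6, 10]
Compare 14 vs 20: take 14 from left. Merged: [1, 1, 5, 6, 10, 14]
Append remaining from right: [20, 20]. Merged: [1, 1, 5, 6, 10, 14, 20, 20]

Final merged array: [1, 1, 5, 6, 10, 14, 20, 20]
Total comparisons: 6

The merged array is [1, 1, 5, 6, 10, 14, 20, 20], requiring 6 comparisons. The merge step runs in O(n) time where n is the total number of elements.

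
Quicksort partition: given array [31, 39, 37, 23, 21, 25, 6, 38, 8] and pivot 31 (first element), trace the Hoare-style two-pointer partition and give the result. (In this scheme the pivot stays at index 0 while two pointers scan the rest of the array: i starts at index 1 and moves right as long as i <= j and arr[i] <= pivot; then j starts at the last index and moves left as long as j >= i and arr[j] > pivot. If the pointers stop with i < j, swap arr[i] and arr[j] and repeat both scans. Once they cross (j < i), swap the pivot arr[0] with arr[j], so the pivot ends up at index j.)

Hoare-style two-pointer partition with pivot = 31:

Initial array: [31, 39, 37, 23, 21, 25, 6, 38, 8]

Pointers start at i = 1, j = 8.
i stops at index 1 (arr[1]=39 > 31), j stops at index 8 (arr[8]=8 <= 31): swap arr[1] and arr[8], array becomes [31, 8, 37, 23, 21, 25, 6, 38, 39]
i stops at index 2 (arr[2]=37 > 31), j stops at index 6 (arr[6]=6 <= 31): swap arr[2] and arr[6], array becomes [31, 8, 6, 23, 21, 25, 37, 38, 39]
i ends at 6, j ends at 5: the pointers have crossed (j < i), so scanning stops.

Swap pivot arr[0] with arr[5] to place pivot at position 5: [25, 8, 6, 23, 21, 31, 37, 38, 39]
Pivot position: 5

After partitioning with pivot 31, the array becomes [25, 8, 6, 23, 21, 31, 37, 38, 39]. The pivot is placed at index 5. All elements to the left of the pivot are <= 31, and all elements to the right are > 31.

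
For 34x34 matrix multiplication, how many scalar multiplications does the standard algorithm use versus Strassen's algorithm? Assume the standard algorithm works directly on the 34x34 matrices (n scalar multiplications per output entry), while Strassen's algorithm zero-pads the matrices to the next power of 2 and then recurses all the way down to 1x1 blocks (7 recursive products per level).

Matrix multiplication for 34x34 matrices:

Strassen's algorithm requires power-of-2 dimensions. Pad 34x34 to 64x64 (next power of 2).

Standard algorithm: 34^3 = 39304 multiplications
Strassen's algorithm: 7^(log2(64)) = 7^6 = 117649 multiplications
Difference: 39304 - 117649 = -78345 (Strassen uses MORE here due to padding overhead — for small or just-over-power-of-2 n, padding can outweigh the per-level savings)

Standard: 39304 multiplications (34^3). Strassen: 117649 multiplications (7^6, after padding to 64x64). Strassen reduces 8 recursive multiplications to 7 at each level.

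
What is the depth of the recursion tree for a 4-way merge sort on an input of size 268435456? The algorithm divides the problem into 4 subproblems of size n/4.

For divide and conquer with division factor 4:

Problem sizes at each level:
Level 0: 268435456
Level 1: 67108864
Level 2: 16777216
Level 3: 4194304
Level 4: 1048576
Level 5: 262144
Level 6: 65536
Level 7: 16384
Level 8: 4096
Level 9: 1024
Level 10: 256
Level 11: 64
Level 12: 16
Level 13: 4
Level 14: 1

The root is level 0 and the size-1 base case is level 14 (the tree spans levels 0 through 14, i.e. 15 levels counting the root), so the depth is the number of divisions: log_4(268435456) = 14

The recursion tree depth is log_4(268435456) = 14. At each level, the problem size is divided by 4, so it takes 14 divisions to reduce to a base case of size 1. The algorithm makes 4 recursive calls at each level.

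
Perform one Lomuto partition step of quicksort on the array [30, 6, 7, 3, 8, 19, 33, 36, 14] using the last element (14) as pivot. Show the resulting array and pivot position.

Lomuto partition with pivot = 14:

Initial array: [30, 6, 7, 3, 8, 19, 33, 36, 14]

arr[0]=30 > 14: no swap
arr[1]=6 <= 14: swap with position 0, array becomes [6, 30, 7, 3, 8, 19, 33, 36, 14]
arr[2]=7 <= 14: swap with position 1, array becomes [6, 7, 30, 3, 8, 19, 33, 36, 14]
arr[3]=3 <= 14: swap with position 2, array becomes [6, 7, 3, 30, 8, 19, 33, 36, 14]
arr[4]=8 <= 14: swap with position 3, array becomes [6, 7, 3, 8, 30, 19, 33, 36, 14]
arr[5]=19 > 14: no swap
arr[6]=33 > 14: no swap
arr[7]=36 > 14: no swap

Place pivot at position 4: [6, 7, 3, 8, 14, 19, 33, 36, 30]
Pivot position: 4

After partitioning with pivot 14, the array becomes [6, 7, 3, 8, 14, 19, 33, 36, 30]. The pivot is placed at index 4. All elements to the left of the pivot are <= 14, and all elements to the right are > 14.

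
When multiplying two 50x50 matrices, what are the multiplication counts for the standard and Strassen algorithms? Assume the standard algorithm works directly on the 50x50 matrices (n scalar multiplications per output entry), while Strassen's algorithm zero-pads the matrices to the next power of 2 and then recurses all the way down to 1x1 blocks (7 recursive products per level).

Matrix multiplication for 50x50 matrices:

Strassen's algorithm requires power-of-2 dimensions. Pad 50x50 to 64x64 (next power of 2).

Standard algorithm: 50^3 = 125000 multiplications
Strassen's algorithm: 7^(log2(64)) = 7^6 = 117649 multiplications
Savings: 125000 - 117649 = 7351 multiplications

Standard: 125000 multiplications (50^3). Strassen: 117649 multiplications (7^6, after padding to 64x64). Strassen reduces 8 recursive multiplications to 7 at each level.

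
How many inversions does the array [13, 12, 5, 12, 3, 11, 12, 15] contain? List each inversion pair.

Finding inversions in [13, 12, 5, 12, 3, 11, 12, 15]:

(0, 1): arr[0]=13 > arr[1]=12
(0, 2): arr[0]=13 > arr[2]=5
(0, 3): arr[0]=13 > arr[3]=12
(0, 4): arr[0]=13 > arr[4]=3
(0, 5): arr[0]=13 > arr[5]=11
(0, 6): arr[0]=13 > arr[6]=12
(1, 2): arr[1]=12 > arr[2]=5
(1, 4): arr[1]=12 > arr[4]=3
(1, 5): arr[1]=12 > arr[5]=11
(2, 4): arr[2]=5 > arr[4]=3
(3, 4): arr[3]=12 > arr[4]=3
(3, 5): arr[3]=12 > arr[5]=11

Total inversions: 12

The array has 12 inversion(s): (0,1), (0,2), (0,3), (0,4), (0,5), (0,6), (1,2), (1,4), (1,5), (2,4), (3,4), (3,5). Each pair (i,j) satisfies i < j and arr[i] > arr[j].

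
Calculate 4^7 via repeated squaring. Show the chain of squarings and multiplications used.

Computing 4^7 by squaring (build up from 4^1; each line after the first costs one multiplication):

4^1 = 4
4^2 = (4^1)^2 = 4^2 = 16
4^3 = 4 * 4^2 = 4 * 16 = 64
4^6 = (4^3)^2 = 64^2 = 4096
4^7 = 4 * 4^6 = 4 * 4096 = 16384

Result: 16384
Multiplications needed: 4 (4 lines after 4^1)

4^7 = 16384. Using exponentiation by squaring, this requires 4 multiplications. The key idea: if the exponent is even, square the half-power; if odd, multiply by the base once.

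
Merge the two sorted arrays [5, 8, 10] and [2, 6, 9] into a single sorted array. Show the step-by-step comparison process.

Merging process:

Compare 5 vs 2: take 2 from right. Merged: [2]
Compare 5 vs 6: take 5 from left. Merged: [2, 5]
Compare 8 vs 6: take 6 from right. Merged: [2, 5, 6]
Compare 8 vs 9: take 8 from left. Merged: [2, 5, 6, 8]
Compare 10 vs 9: take 9 from right. Merged: [2, 5, 6, 8, 9]
Append remaining from left: [10]. Merged: [2, 5, 6, 8, 9, 10]

Final merged array: [2, 5, 6, 8, 9, 10]
Total comparisons: 5

The merged array is [2, 5, 6, 8, 9, 10], requiring 5 comparisons. The merge step runs in O(n) time where n is the total number of elements.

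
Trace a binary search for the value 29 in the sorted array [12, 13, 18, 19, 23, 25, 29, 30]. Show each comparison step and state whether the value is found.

Binary search for 29 in [12, 13, 18, 19, 23, 25, 29, 30]:

lo=0, hi=7, mid=3, arr[mid]=19 -> 19 < 29, search right half
lo=4, hi=7, mid=5, arr[mid]=25 -> 25 < 29, search right half
lo=6, hi=7, mid=6, arr[mid]=29 -> Found target at index 6!

Binary search finds 29 at index 6 after 3 comparisons. The search repeatedly halves the search space by comparing with the middle element.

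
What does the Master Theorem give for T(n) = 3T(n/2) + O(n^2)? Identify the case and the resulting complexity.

Master Theorem for T(n) = 3T(n/2) + O(n^2):

a = 3, b = 2, c = 2
log_b(a) = log_2(3) = 1.5850

Case 3: c = 2 > log_2(3) = 1.5850
T(n) = O(n^2) = O(n^2)

For T(n) = 3T(n/2) + O(n^2): log_2(3) = 1.5850. This is Case 3 of the Master Theorem (c > log_b(a), work dominated by root), giving O(n^2).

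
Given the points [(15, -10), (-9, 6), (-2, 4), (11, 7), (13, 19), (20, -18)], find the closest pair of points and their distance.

Computing all pairwise distances among 6 points:

d((15, -10), (-9, 6)) = 28.8444
d((15, -10), (-2, 4)) = 22.0227
d((15, -10), (11, 7)) = 17.4642
d((15, -10), (13, 19)) = 29.0689
d((15, -10), (20, -18)) = 9.434
d((-9, 6), (-2, 4)) = 7.2801 <-- minimum
d((-9, 6), (11, 7)) = 20.025
d((-9, 6), (13, 19)) = 25.5539
d((-9, 6), (20, -18)) = 37.6431
d((-2, 4), (11, 7)) = 13.3417
d((-2, 4), (13, 19)) = 21.2132
d((-2, 4), (20, -18)) = 31.1127
d((11, 7), (13, 19)) = 12.1655
d((11, 7), (20, -18)) = 26.5707
d((13, 19), (20, -18)) = 37.6563

Closest pair: (-9, 6) and (-2, 4) with distance 7.2801

The closest pair is (-9, 6) and (-2, 4) with Euclidean distance 7.2801. For 6 points, brute-force pairwise comparison is shown above. For large n, the divide-and-conquer algorithm (sort by x, recurse on halves, check the dividing strip) achieves O(n log n).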